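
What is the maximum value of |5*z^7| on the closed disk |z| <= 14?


Step 1: On |z| = 14, |f(z)| = 5 * |z|^7 = 5 * 14^7
Step 2: By maximum modulus principle, maximum is on boundary.
Step 3: Maximum = 5 * 105413504 = 527067520

527067520


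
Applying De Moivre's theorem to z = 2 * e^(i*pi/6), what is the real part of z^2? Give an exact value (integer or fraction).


Step 1: By De Moivre's theorem, z^2 = 2^2 * e^(i*2*pi/6) = 4 * (cos(pi/3) + i*sin(pi/3))
Step 2: |z|^2 = 2^2 = 4
Step 3: The angle pi/3 already lies in [0, 2*pi)
Step 4: cos(pi/3) = 1/2
Step 5: Re(z^2) = 4 * 1/2 = 2

2


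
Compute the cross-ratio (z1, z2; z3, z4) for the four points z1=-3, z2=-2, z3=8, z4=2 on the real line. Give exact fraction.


Step 1: (z1-z3)(z2-z4) = (-11) * (-4) = 44
Step 2: (z1-z4)(z2-z3) = (-5) * (-10) = 50
Step 3: Cross-ratio = 44/50 = 22/25

22/25


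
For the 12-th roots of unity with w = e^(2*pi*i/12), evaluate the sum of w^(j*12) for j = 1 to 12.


Step 1: The sum sum_{j=1}^{n} w^(k*j) equals n if n | k, else 0.
Step 2: Here n = 12, k = 12
Step 3: Does n divide k? 12 | 12 -> True
Step 4: Sum = 12

12


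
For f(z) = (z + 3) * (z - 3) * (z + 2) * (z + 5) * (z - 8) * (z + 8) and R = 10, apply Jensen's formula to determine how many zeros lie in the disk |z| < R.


Jensen's formula: (1/2pi)*integral log|f(Re^it)|dt = log|f(0)| + sum_{|a_k|<R} log(R/|a_k|)
Step 1: f(0) = 3 * (-3) * 2 * 5 * (-8) * 8 = 5760
Step 2: log|f(0)| = log|-3| + log|3| + log|-2| + log|-5| + log|8| + log|-8| = 8.6587
Step 3: Zeros inside |z| < 10: -3, 3, -2, -5, 8, -8
Step 4: Jensen sum = log(10/3) + log(10/3) + log(10/2) + log(10/5) + log(10/8) + log(10/8) = 5.1568
Step 5: n(R) = number of terms in the Jensen sum = count of zeros inside |z| < 10 = 6

6


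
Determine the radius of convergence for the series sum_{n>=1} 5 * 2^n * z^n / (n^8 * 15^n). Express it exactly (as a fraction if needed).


Step 1: General term a_n = 5 * 2^n / (n^8 * 15^n)
Step 2: By the root test, |a_n|^(1/n) = 5^(1/n) * 2 / (n^(8/n) * 15) -> 2/15 as n -> infinity (since 5^(1/n) -> 1 and n^(8/n) -> 1)
Step 3: R = 1/lim|a_n|^(1/n) = 15/2

15/2


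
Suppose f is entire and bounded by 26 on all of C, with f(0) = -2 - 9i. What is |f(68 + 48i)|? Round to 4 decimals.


Step 1: By Liouville's theorem, a bounded entire function is constant.
Step 2: f(z) = f(0) = -2 - 9i for all z.
Step 3: |f(w)| = |-2 - 9i| = sqrt(4 + 81)
Step 4: = 9.2195

9.2195


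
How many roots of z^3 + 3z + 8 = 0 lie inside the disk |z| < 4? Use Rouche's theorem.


Step 1: On |z| = 4 the three terms have sizes |z^3| = 4^3 = 64, |3z| = 3*4 = 12, |8| = 8
Step 2: The dominant term is g(z) = z^3; let h(z) = 3z + 8 so f = g + h
Step 3: On |z| = 4: |g| = 64 and |h| <= 12 + 8 = 20
Step 4: Since 64 > 20, |h| < |g| on |z| = 4, so by Rouche f has the same number of zeros as g inside |z| < 4
Step 5: g(z) = z^3 has 3 zeros (all at the origin) inside |z| < 4. Answer = 3

3


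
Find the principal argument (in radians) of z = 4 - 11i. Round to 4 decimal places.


Step 1: z = 4 - 11i
Step 2: arg(z) = atan2(-11, 4)
Step 3: arg(z) = -1.222

-1.222


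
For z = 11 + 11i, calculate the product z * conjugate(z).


Step 1: conj(z) = 11 - 11i
Step 2: z * conj(z) = 11^2 + 11^2
Step 3: = 121 + 121 = 242

242


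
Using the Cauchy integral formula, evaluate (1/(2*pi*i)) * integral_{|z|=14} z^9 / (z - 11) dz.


Step 1: f(z) = z^9, a = 11 is inside |z| = 14
Step 2: By Cauchy integral formula: (1/(2pi*i)) * integral = f(a)
Step 3: f(11) = 11^9 = 2357947691

2357947691


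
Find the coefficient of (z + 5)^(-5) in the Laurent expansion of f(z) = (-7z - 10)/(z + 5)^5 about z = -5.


Step 1: Write the numerator in powers of (z + 5): -7z - 10 = -7(z + 5) + (-7*(-5) - 10) = -7(z + 5) + 25
Step 2: Divide by (z + 5)^5: f(z) = 25(z + 5)^(-5) - 7(z + 5)^(-4)
Step 3: This finite sum is the Laurent series of f about z = -5.
Step 4: Coefficient of (z + 5)^(-5) = -7*(-5) - 10 = 25

25


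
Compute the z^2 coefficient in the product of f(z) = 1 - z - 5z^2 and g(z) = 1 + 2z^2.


Step 1: z^2 term in f*g comes from: (1)*(2z^2) + (-z)*(0) + (-5z^2)*(1)
Step 2: = 2 + 0 - 5
Step 3: = -3

-3


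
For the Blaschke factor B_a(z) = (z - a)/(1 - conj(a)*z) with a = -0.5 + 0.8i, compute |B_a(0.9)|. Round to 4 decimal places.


Step 1: Numerator z0 - a = 0.9 - (-0.5 + 0.8i) = 1.4 - 0.8i
Step 2: Denominator 1 - conj(a)*z0 = 1 - (-0.5 - 0.8i)*0.9 = 1.45 + 0.72i
Step 3: |z0 - a|^2 = 1.4^2 + (-0.8)^2 = 2.6; |1 - conj(a)*z0|^2 = 1.45^2 + 0.72^2 = 2.6209
Step 4: |B_a(0.9)| = sqrt(2.6 / 2.6209) = sqrt(0.992026)
Step 5: = 0.996

0.996


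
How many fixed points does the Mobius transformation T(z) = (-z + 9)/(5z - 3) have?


Step 1: Fixed points satisfy T(z) = z
Step 2: 5z^2 - 2z - 9 = 0
Step 3: Discriminant = (-2)^2 - 4*5*(-9) = 184
Step 4: Number of fixed points = 2

2


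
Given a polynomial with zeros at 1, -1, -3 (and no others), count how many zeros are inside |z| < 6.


Step 1: Check each root:
  z = 1: |1| = 1 < 6
  z = -1: |-1| = 1 < 6
  z = -3: |-3| = 3 < 6
Step 2: Count = 3

3


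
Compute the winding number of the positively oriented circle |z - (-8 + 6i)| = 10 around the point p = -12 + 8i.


Step 1: Center c = (-8, 6), radius = 10
Step 2: |p - c|^2 = (-4)^2 + 2^2 = 20
Step 3: r^2 = 100
Step 4: |p-c| < r so winding number = 1

1


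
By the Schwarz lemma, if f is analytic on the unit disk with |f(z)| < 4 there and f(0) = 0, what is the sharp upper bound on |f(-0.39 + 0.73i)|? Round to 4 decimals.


Step 1: g = f/4 maps D -> D with g(0) = 0, so by the Schwarz lemma |g(z)| <= |z|, i.e. |f(z)| <= 4|z|; this is sharp (f(z) = 4z).
Step 2: |z0|^2 = (-0.39)^2 + 0.73^2 = 0.685
Step 3: |z0| = sqrt(0.685) = 0.827647
Step 4: Best bound = 4 * |z0| = 4 * 0.827647 = 3.3106

3.3106


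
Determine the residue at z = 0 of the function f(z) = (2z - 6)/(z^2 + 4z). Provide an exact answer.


Step 1: Q(z) = z^2 + 4z = (z)(z + 4)
Step 2: Q'(z) = 2z + 4
Step 3: Q'(0) = 4, P(0) = -6
Step 4: Res = P(0)/Q'(0) = -6/4 = -3/2

-3/2


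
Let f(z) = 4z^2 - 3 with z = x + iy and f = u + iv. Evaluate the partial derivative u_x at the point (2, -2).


Step 1: f(z) = 4(x+iy)^2 - 3
Step 2: u = 4(x^2 - y^2) - 3
Step 3: u_x = 8x + 0
Step 4: At (2, -2): u_x = 16 + 0 = 16

16


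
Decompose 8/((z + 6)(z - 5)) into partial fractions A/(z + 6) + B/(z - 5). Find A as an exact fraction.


Step 1: Multiply both sides by (z + 6) and set z = -6
Step 2: A = 8 / (-6 - 5)
Step 3: A = 8 / (-11)
Step 4: A = -8/11

-8/11


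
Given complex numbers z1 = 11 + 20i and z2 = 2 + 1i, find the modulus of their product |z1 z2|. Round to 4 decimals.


Step 1: |z1| = sqrt(11^2 + 20^2) = sqrt(521)
Step 2: |z2| = sqrt(2^2 + 1^2) = sqrt(5)
Step 3: |z1*z2| = |z1|*|z2| = sqrt(521) * sqrt(5) = sqrt(521 * 5) = sqrt(2605)
Step 4: = 51.0392

51.0392


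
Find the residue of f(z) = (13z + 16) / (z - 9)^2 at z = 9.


Step 1: Pole of order 2 at z = 9
Step 2: Res = lim d/dz [(z - 9)^2 * f(z)] as z -> 9
Step 3: (z - 9)^2 * f(z) = 13z + 16
Step 4: d/dz[13z + 16] = 13

13


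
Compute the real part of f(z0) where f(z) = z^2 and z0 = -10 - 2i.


Step 1: z0 = -10 - 2i
Step 2: z0^2 = (-10)^2 - (-2)^2 + 40i
Step 3: real part = 100 - 4 = 96

96


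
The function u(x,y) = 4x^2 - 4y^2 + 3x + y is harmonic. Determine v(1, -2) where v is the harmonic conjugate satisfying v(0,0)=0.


Step 1: v_x = -u_y = 8y - 1
Step 2: v_y = u_x = 8x + 3
Step 3: v = 8xy - x + 3y + C
Step 4: v(0,0) = 0 => C = 0
Step 5: v(1, -2) = -23

-23


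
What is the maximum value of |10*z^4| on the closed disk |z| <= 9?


Step 1: On |z| = 9, |f(z)| = 10 * |z|^4 = 10 * 9^4
Step 2: By maximum modulus principle, maximum is on boundary.
Step 3: Maximum = 10 * 6561 = 65610

65610


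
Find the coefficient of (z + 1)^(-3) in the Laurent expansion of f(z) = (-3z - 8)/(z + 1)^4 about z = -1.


Step 1: Write the numerator in powers of (z + 1): -3z - 8 = -3(z + 1) + (-3*(-1) - 8) = -3(z + 1) - 5
Step 2: Divide by (z + 1)^4: f(z) = -5(z + 1)^(-4) - 3(z + 1)^(-3)
Step 3: This finite sum is the Laurent series of f about z = -1.
Step 4: Coefficient of (z + 1)^(-3) = coefficient of (z + 1) in the re-centred numerator = -3

-3


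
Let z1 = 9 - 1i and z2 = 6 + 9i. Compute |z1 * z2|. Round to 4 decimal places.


Step 1: |z1| = sqrt(9^2 + (-1)^2) = sqrt(82)
Step 2: |z2| = sqrt(6^2 + 9^2) = sqrt(117)
Step 3: |z1*z2| = |z1|*|z2| = sqrt(82) * sqrt(117) = sqrt(82 * 117) = sqrt(9594)
Step 4: = 97.949

97.949


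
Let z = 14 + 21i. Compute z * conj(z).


Step 1: conj(z) = 14 - 21i
Step 2: z * conj(z) = 14^2 + 21^2
Step 3: = 196 + 441 = 637

637


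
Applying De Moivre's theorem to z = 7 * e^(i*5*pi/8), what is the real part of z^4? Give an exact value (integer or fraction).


Step 1: By De Moivre's theorem, z^4 = 7^4 * e^(i*4*5*pi/8) = 2401 * (cos(5*pi/2) + i*sin(5*pi/2))
Step 2: |z|^4 = 7^4 = 2401
Step 3: Reduce the angle mod 2*pi: 5*pi/2 - 2*pi = pi/2
Step 4: cos(pi/2) = 0
Step 5: Re(z^4) = 2401 * 0 = 0

0


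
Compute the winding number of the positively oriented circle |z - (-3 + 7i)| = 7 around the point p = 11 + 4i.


Step 1: Center c = (-3, 7), radius = 7
Step 2: |p - c|^2 = 14^2 + (-3)^2 = 205
Step 3: r^2 = 49
Step 4: |p-c| > r so winding number = 0

0


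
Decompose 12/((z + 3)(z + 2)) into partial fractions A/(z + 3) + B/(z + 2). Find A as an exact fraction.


Step 1: Multiply both sides by (z + 3) and set z = -3
Step 2: A = 12 / (-3 + 2)
Step 3: A = 12 / (-1)
Step 4: A = -12

-12


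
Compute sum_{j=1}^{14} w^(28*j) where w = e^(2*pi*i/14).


Step 1: The sum sum_{j=1}^{n} w^(k*j) equals n if n | k, else 0.
Step 2: Here n = 14, k = 28
Step 3: Does n divide k? 14 | 28 -> True
Step 4: Sum = 14

14


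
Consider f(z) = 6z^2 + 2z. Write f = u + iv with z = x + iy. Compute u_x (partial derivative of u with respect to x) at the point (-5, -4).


Step 1: f(z) = 6(x+iy)^2 + 2(x+iy) + 0
Step 2: u = 6(x^2 - y^2) + 2x + 0
Step 3: u_x = 12x + 2
Step 4: At (-5, -4): u_x = -60 + 2 = -58

-58


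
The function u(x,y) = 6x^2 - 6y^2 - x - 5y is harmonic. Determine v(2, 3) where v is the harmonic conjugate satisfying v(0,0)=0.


Step 1: v_x = -u_y = 12y + 5
Step 2: v_y = u_x = 12x - 1
Step 3: v = 12xy + 5x - y + C
Step 4: v(0,0) = 0 => C = 0
Step 5: v(2, 3) = 79

79


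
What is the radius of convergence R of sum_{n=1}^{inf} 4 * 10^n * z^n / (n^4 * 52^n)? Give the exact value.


Step 1: General term a_n = 4 * 10^n / (n^4 * 52^n)
Step 2: By the root test, |a_n|^(1/n) = 4^(1/n) * 10 / (n^(4/n) * 52) -> 10/52 as n -> infinity (since 4^(1/n) -> 1 and n^(4/n) -> 1)
Step 3: R = 1/lim|a_n|^(1/n) = 52/10 = 26/5

26/5


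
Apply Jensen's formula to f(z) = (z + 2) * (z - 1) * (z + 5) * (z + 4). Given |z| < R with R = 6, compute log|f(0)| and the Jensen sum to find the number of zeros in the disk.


Jensen's formula: (1/2pi)*integral log|f(Re^it)|dt = log|f(0)| + sum_{|a_k|<R} log(R/|a_k|)
Step 1: f(0) = 2 * (-1) * 5 * 4 = -40
Step 2: log|f(0)| = log|-2| + log|1| + log|-5| + log|-4| = 3.6889
Step 3: Zeros inside |z| < 6: -2, 1, -5, -4
Step 4: Jensen sum = log(6/2) + log(6/1) + log(6/5) + log(6/4) = 3.4782
Step 5: n(R) = number of terms in the Jensen sum = count of zeros inside |z| < 6 = 4

4


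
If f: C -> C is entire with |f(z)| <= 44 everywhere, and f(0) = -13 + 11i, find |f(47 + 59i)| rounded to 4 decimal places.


Step 1: By Liouville's theorem, a bounded entire function is constant.
Step 2: f(z) = f(0) = -13 + 11i for all z.
Step 3: |f(w)| = |-13 + 11i| = sqrt(169 + 121)
Step 4: = 17.0294

17.0294


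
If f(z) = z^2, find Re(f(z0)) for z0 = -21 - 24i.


Step 1: z0 = -21 - 24i
Step 2: z0^2 = (-21)^2 - (-24)^2 + 1008i
Step 3: real part = 441 - 576 = -135

-135


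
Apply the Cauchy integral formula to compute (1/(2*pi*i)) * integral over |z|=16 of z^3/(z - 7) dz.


Step 1: f(z) = z^3, a = 7 is inside |z| = 16
Step 2: By Cauchy integral formula: (1/(2pi*i)) * integral = f(a)
Step 3: f(7) = 7^3 = 343

343


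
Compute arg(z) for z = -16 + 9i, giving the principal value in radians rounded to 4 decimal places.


Step 1: z = -16 + 9i
Step 2: arg(z) = atan2(9, -16)
Step 3: arg(z) = 2.6292

2.6292


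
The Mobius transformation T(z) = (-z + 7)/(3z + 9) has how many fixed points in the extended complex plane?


Step 1: Fixed points satisfy T(z) = z
Step 2: 3z^2 + 10z - 7 = 0
Step 3: Discriminant = 10^2 - 4*3*(-7) = 184
Step 4: Number of fixed points = 2

2


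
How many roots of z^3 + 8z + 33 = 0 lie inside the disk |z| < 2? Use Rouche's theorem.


Step 1: On |z| = 2 the three terms have sizes |z^3| = 2^3 = 8, |8z| = 8*2 = 16, |33| = 33
Step 2: The dominant term is g(z) = 33; let h(z) = z^3 + 8z so f = g + h
Step 3: On |z| = 2: |g| = 33 and |h| <= 8 + 16 = 24
Step 4: Since 33 > 24, |h| < |g| on |z| = 2, so by Rouche f has the same number of zeros as g inside |z| < 2
Step 5: g(z) = 33 is a nonzero constant with no zeros inside |z| < 2. Answer = 0

0


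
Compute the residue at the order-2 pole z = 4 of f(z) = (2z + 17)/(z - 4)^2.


Step 1: Pole of order 2 at z = 4
Step 2: Res = lim d/dz [(z - 4)^2 * f(z)] as z -> 4
Step 3: (z - 4)^2 * f(z) = 2z + 17
Step 4: d/dz[2z + 17] = 2

2


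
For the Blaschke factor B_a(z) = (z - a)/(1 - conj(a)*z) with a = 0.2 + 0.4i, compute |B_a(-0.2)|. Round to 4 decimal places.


Step 1: Numerator z0 - a = -0.2 - (0.2 + 0.4i) = -0.4 - 0.4i
Step 2: Denominator 1 - conj(a)*z0 = 1 - (0.2 - 0.4i)*(-0.2) = 1.04 - 0.08i
Step 3: |z0 - a|^2 = (-0.4)^2 + (-0.4)^2 = 0.32; |1 - conj(a)*z0|^2 = 1.04^2 + (-0.08)^2 = 1.088
Step 4: |B_a(-0.2)| = sqrt(0.32 / 1.088) = sqrt(0.294118)
Step 5: = 0.5423

0.5423


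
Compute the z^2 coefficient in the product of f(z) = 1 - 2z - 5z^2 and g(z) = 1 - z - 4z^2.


Step 1: z^2 term in f*g comes from: (1)*(-4z^2) + (-2z)*(-z) + (-5z^2)*(1)
Step 2: = -4 + 2 - 5
Step 3: = -7

-7


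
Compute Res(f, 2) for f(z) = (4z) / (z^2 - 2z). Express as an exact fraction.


Step 1: Q(z) = z^2 - 2z = (z - 2)(z)
Step 2: Q'(z) = 2z - 2
Step 3: Q'(2) = 2, P(2) = 8
Step 4: Res = P(2)/Q'(2) = 8/2 = 4

4


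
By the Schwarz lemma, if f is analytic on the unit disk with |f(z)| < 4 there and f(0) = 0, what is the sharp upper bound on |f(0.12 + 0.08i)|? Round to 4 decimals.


Step 1: g = f/4 maps D -> D with g(0) = 0, so by the Schwarz lemma |g(z)| <= |z|, i.e. |f(z)| <= 4|z|; this is sharp (f(z) = 4z).
Step 2: |z0|^2 = 0.12^2 + 0.08^2 = 0.0208
Step 3: |z0| = sqrt(0.0208) = 0.144222
Step 4: Best bound = 4 * |z0| = 4 * 0.144222 = 0.5769

0.5769


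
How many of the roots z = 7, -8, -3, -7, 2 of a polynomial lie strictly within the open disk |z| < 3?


Step 1: Check each root:
  z = 7: |7| = 7 >= 3
  z = -8: |-8| = 8 >= 3
  z = -3: |-3| = 3 >= 3
  z = -7: |-7| = 7 >= 3
  z = 2: |2| = 2 < 3
Step 2: Count = 1

1


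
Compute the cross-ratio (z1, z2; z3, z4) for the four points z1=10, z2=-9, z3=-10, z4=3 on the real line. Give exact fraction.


Step 1: (z1-z3)(z2-z4) = 20 * (-12) = -240
Step 2: (z1-z4)(z2-z3) = 7 * 1 = 7
Step 3: Cross-ratio = -240/7 = -240/7

-240/7


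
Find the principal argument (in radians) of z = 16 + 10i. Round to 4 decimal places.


Step 1: z = 16 + 10i
Step 2: arg(z) = atan2(10, 16)
Step 3: arg(z) = 0.5586

0.5586


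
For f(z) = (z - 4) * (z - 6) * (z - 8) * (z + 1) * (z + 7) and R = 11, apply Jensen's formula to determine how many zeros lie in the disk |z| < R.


Jensen's formula: (1/2pi)*integral log|f(Re^it)|dt = log|f(0)| + sum_{|a_k|<R} log(R/|a_k|)
Step 1: f(0) = (-4) * (-6) * (-8) * 1 * 7 = -1344
Step 2: log|f(0)| = log|4| + log|6| + log|8| + log|-1| + log|-7| = 7.2034
Step 3: Zeros inside |z| < 11: 4, 6, 8, -1, -7
Step 4: Jensen sum = log(11/4) + log(11/6) + log(11/8) + log(11/1) + log(11/7) = 4.7861
Step 5: n(R) = number of terms in the Jensen sum = count of zeros inside |z| < 11 = 5

5


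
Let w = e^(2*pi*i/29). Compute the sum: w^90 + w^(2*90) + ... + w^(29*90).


Step 1: The sum sum_{j=1}^{n} w^(k*j) equals n if n | k, else 0.
Step 2: Here n = 29, k = 90
Step 3: Does n divide k? 29 | 90 -> False
Step 4: Sum = 0

0


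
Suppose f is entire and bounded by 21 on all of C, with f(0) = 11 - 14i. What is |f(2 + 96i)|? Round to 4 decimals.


Step 1: By Liouville's theorem, a bounded entire function is constant.
Step 2: f(z) = f(0) = 11 - 14i for all z.
Step 3: |f(w)| = |11 - 14i| = sqrt(121 + 196)
Step 4: = 17.8045

17.8045


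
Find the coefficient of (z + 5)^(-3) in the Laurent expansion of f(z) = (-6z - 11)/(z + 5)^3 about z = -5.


Step 1: Write the numerator in powers of (z + 5): -6z - 11 = -6(z + 5) + (-6*(-5) - 11) = -6(z + 5) + 19
Step 2: Divide by (z + 5)^3: f(z) = 19(z + 5)^(-3) - 6(z + 5)^(-2)
Step 3: This finite sum is the Laurent series of f about z = -5.
Step 4: Coefficient of (z + 5)^(-3) = -6*(-5) - 11 = 19

19


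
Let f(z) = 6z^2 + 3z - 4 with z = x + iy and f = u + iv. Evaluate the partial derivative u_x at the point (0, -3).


Step 1: f(z) = 6(x+iy)^2 + 3(x+iy) - 4
Step 2: u = 6(x^2 - y^2) + 3x - 4
Step 3: u_x = 12x + 3
Step 4: At (0, -3): u_x = 0 + 3 = 3

3


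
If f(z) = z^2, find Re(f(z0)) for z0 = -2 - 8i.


Step 1: z0 = -2 - 8i
Step 2: z0^2 = (-2)^2 - (-8)^2 + 32i
Step 3: real part = 4 - 64 = -60

-60


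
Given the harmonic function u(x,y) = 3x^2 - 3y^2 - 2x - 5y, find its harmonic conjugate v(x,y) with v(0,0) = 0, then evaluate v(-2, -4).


Step 1: v_x = -u_y = 6y + 5
Step 2: v_y = u_x = 6x - 2
Step 3: v = 6xy + 5x - 2y + C
Step 4: v(0,0) = 0 => C = 0
Step 5: v(-2, -4) = 46

46


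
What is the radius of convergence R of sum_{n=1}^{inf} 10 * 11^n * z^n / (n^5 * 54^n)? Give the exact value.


Step 1: General term a_n = 10 * 11^n / (n^5 * 54^n)
Step 2: By the root test, |a_n|^(1/n) = 10^(1/n) * 11 / (n^(5/n) * 54) -> 11/54 as n -> infinity (since 10^(1/n) -> 1 and n^(5/n) -> 1)
Step 3: R = 1/lim|a_n|^(1/n) = 54/11

54/11


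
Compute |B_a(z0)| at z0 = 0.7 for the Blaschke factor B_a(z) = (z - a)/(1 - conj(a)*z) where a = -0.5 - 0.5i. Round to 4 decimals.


Step 1: Numerator z0 - a = 0.7 - (-0.5 - 0.5i) = 1.2 + 0.5i
Step 2: Denominator 1 - conj(a)*z0 = 1 - (-0.5 + 0.5i)*0.7 = 1.35 - 0.35i
Step 3: |z0 - a|^2 = 1.2^2 + 0.5^2 = 1.69; |1 - conj(a)*z0|^2 = 1.35^2 + (-0.35)^2 = 1.945
Step 4: |B_a(0.7)| = sqrt(1.69 / 1.945) = sqrt(0.868895)
Step 5: = 0.9321

0.9321


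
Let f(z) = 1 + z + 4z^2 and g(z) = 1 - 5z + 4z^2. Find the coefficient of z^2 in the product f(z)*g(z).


Step 1: z^2 term in f*g comes from: (1)*(4z^2) + (z)*(-5z) + (4z^2)*(1)
Step 2: = 4 - 5 + 4
Step 3: = 3

3


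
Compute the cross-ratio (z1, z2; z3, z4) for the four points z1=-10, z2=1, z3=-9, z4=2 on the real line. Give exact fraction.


Step 1: (z1-z3)(z2-z4) = (-1) * (-1) = 1
Step 2: (z1-z4)(z2-z3) = (-12) * 10 = -120
Step 3: Cross-ratio = -1/120 = -1/120

-1/120


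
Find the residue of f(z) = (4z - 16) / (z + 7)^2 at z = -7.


Step 1: Pole of order 2 at z = -7
Step 2: Res = lim d/dz [(z + 7)^2 * f(z)] as z -> -7
Step 3: (z + 7)^2 * f(z) = 4z - 16
Step 4: d/dz[4z - 16] = 4

4


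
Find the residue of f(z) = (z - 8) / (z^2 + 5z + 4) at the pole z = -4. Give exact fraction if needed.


Step 1: Q(z) = z^2 + 5z + 4 = (z + 4)(z + 1)
Step 2: Q'(z) = 2z + 5
Step 3: Q'(-4) = -3, P(-4) = -12
Step 4: Res = P(-4)/Q'(-4) = -12/(-3) = 4

4


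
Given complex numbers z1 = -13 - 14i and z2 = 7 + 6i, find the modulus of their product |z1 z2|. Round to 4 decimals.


Step 1: |z1| = sqrt((-13)^2 + (-14)^2) = sqrt(365)
Step 2: |z2| = sqrt(7^2 + 6^2) = sqrt(85)
Step 3: |z1*z2| = |z1|*|z2| = sqrt(365) * sqrt(85) = sqrt(365 * 85) = sqrt(31025)
Step 4: = 176.1391

176.1391


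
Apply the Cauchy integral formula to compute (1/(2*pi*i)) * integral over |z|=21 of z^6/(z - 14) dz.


Step 1: f(z) = z^6, a = 14 is inside |z| = 21
Step 2: By Cauchy integral formula: (1/(2pi*i)) * integral = f(a)
Step 3: f(14) = 14^6 = 7529536

7529536


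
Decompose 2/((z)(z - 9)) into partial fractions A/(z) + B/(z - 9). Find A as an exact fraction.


Step 1: Multiply both sides by (z) and set z = 0
Step 2: A = 2 / (0 - 9)
Step 3: A = 2 / (-9)
Step 4: A = -2/9

-2/9


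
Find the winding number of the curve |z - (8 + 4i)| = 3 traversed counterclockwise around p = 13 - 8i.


Step 1: Center c = (8, 4), radius = 3
Step 2: |p - c|^2 = 5^2 + (-12)^2 = 169
Step 3: r^2 = 9
Step 4: |p-c| > r so winding number = 0

0


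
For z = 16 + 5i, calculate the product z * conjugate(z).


Step 1: conj(z) = 16 - 5i
Step 2: z * conj(z) = 16^2 + 5^2
Step 3: = 256 + 25 = 281

281


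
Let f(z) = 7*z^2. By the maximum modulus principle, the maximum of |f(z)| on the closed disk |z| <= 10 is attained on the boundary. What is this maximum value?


Step 1: On |z| = 10, |f(z)| = 7 * |z|^2 = 7 * 10^2
Step 2: By maximum modulus principle, maximum is on boundary.
Step 3: Maximum = 7 * 100 = 700

700


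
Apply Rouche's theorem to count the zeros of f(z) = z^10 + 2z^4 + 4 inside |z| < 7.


Step 1: On |z| = 7 the three terms have sizes |z^10| = 7^10 = 282475249, |2z^4| = 2*7^4 = 4802, |4| = 4
Step 2: The dominant term is g(z) = z^10; let h(z) = 2z^4 + 4 so f = g + h
Step 3: On |z| = 7: |g| = 282475249 and |h| <= 4802 + 4 = 4806
Step 4: Since 282475249 > 4806, |h| < |g| on |z| = 7, so by Rouche f has the same number of zeros as g inside |z| < 7
Step 5: g(z) = z^10 has 10 zeros (all at the origin) inside |z| < 7. Answer = 10

10


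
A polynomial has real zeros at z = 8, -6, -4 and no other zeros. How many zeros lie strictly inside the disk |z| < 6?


Step 1: Check each root:
  z = 8: |8| = 8 >= 6
  z = -6: |-6| = 6 >= 6
  z = -4: |-4| = 4 < 6
Step 2: Count = 1

1


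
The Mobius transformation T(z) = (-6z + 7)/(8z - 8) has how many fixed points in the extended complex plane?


Step 1: Fixed points satisfy T(z) = z
Step 2: 8z^2 - 2z - 7 = 0
Step 3: Discriminant = (-2)^2 - 4*8*(-7) = 228
Step 4: Number of fixed points = 2

2


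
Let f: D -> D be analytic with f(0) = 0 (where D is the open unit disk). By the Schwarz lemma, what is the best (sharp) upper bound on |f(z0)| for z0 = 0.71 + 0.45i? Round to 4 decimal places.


Step 1: Schwarz lemma: if f: D -> D is analytic with f(0) = 0, then |f(z)| <= |z| for all z in D, and this is sharp (f(z) = z).
Step 2: |z0|^2 = 0.71^2 + 0.45^2 = 0.7066
Step 3: |z0| = sqrt(0.7066) = 0.840595
Step 4: Best bound = |z0| = 0.8406

0.8406


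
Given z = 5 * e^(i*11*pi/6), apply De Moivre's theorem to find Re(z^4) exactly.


Step 1: By De Moivre's theorem, z^4 = 5^4 * e^(i*4*11*pi/6) = 625 * (cos(22*pi/3) + i*sin(22*pi/3))
Step 2: |z|^4 = 5^4 = 625
Step 3: Reduce the angle mod 2*pi: 22*pi/3 - 6*pi = 4*pi/3
Step 4: cos(4*pi/3) = -1/2
Step 5: Re(z^4) = 625 * (-1/2) = -625/2

-625/2


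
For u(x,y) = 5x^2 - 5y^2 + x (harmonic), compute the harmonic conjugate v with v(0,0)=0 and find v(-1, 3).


Step 1: v_x = -u_y = 10y + 0
Step 2: v_y = u_x = 10x + 1
Step 3: v = 10xy + y + C
Step 4: v(0,0) = 0 => C = 0
Step 5: v(-1, 3) = -27

-27


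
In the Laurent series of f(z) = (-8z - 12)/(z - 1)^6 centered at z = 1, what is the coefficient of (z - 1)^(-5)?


Step 1: Write the numerator in powers of (z - 1): -8z - 12 = -8(z - 1) + (-8*1 - 12) = -8(z - 1) - 20
Step 2: Divide by (z - 1)^6: f(z) = -20(z - 1)^(-6) - 8(z - 1)^(-5)
Step 3: This finite sum is the Laurent series of f about z = 1.
Step 4: Coefficient of (z - 1)^(-5) = coefficient of (z - 1) in the re-centred numerator = -8

-8


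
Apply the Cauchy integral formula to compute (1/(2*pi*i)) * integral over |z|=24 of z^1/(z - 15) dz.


Step 1: f(z) = z^1, a = 15 is inside |z| = 24
Step 2: By Cauchy integral formula: (1/(2pi*i)) * integral = f(a)
Step 3: f(15) = 15^1 = 15

15


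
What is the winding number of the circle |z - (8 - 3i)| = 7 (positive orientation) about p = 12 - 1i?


Step 1: Center c = (8, -3), radius = 7
Step 2: |p - c|^2 = 4^2 + 2^2 = 20
Step 3: r^2 = 49
Step 4: |p-c| < r so winding number = 1

1


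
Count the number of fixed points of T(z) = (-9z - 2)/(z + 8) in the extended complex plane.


Step 1: Fixed points satisfy T(z) = z
Step 2: z^2 + 17z + 2 = 0
Step 3: Discriminant = 17^2 - 4*1*2 = 281
Step 4: Number of fixed points = 2

2


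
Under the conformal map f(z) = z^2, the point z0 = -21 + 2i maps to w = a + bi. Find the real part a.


Step 1: z0 = -21 + 2i
Step 2: z0^2 = (-21)^2 - 2^2 - 84i
Step 3: real part = 441 - 4 = 437

437


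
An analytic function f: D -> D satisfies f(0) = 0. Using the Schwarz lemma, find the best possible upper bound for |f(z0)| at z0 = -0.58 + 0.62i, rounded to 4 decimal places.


Step 1: Schwarz lemma: if f: D -> D is analytic with f(0) = 0, then |f(z)| <= |z| for all z in D, and this is sharp (f(z) = z).
Step 2: |z0|^2 = (-0.58)^2 + 0.62^2 = 0.7208
Step 3: |z0| = sqrt(0.7208) = 0.848999
Step 4: Best bound = |z0| = 0.849

0.849


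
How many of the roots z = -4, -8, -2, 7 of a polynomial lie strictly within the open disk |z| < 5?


Step 1: Check each root:
  z = -4: |-4| = 4 < 5
  z = -8: |-8| = 8 >= 5
  z = -2: |-2| = 2 < 5
  z = 7: |7| = 7 >= 5
Step 2: Count = 2

2


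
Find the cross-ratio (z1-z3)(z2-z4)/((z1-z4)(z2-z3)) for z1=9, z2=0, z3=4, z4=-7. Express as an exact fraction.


Step 1: (z1-z3)(z2-z4) = 5 * 7 = 35
Step 2: (z1-z4)(z2-z3) = 16 * (-4) = -64
Step 3: Cross-ratio = -35/64 = -35/64

-35/64


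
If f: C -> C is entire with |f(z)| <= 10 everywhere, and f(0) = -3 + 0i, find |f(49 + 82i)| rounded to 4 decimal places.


Step 1: By Liouville's theorem, a bounded entire function is constant.
Step 2: f(z) = f(0) = -3 + 0i for all z.
Step 3: |f(w)| = |-3 + 0i| = sqrt(9 + 0)
Step 4: = 3.0

3.0


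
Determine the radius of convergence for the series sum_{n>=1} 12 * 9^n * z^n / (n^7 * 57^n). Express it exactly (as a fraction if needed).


Step 1: General term a_n = 12 * 9^n / (n^7 * 57^n)
Step 2: By the root test, |a_n|^(1/n) = 12^(1/n) * 9 / (n^(7/n) * 57) -> 9/57 as n -> infinity (since 12^(1/n) -> 1 and n^(7/n) -> 1)
Step 3: R = 1/lim|a_n|^(1/n) = 57/9 = 19/3

19/3


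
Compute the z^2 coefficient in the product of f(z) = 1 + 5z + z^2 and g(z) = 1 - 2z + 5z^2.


Step 1: z^2 term in f*g comes from: (1)*(5z^2) + (5z)*(-2z) + (z^2)*(1)
Step 2: = 5 - 10 + 1
Step 3: = -4

-4


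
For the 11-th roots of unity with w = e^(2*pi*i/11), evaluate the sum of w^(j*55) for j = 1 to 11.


Step 1: The sum sum_{j=1}^{n} w^(k*j) equals n if n | k, else 0.
Step 2: Here n = 11, k = 55
Step 3: Does n divide k? 11 | 55 -> True
Step 4: Sum = 11

11


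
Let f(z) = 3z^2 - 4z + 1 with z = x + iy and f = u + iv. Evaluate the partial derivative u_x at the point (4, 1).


Step 1: f(z) = 3(x+iy)^2 - 4(x+iy) + 1
Step 2: u = 3(x^2 - y^2) - 4x + 1
Step 3: u_x = 6x - 4
Step 4: At (4, 1): u_x = 24 - 4 = 20

20


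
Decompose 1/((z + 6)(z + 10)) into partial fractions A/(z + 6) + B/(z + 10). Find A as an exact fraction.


Step 1: Multiply both sides by (z + 6) and set z = -6
Step 2: A = 1 / (-6 + 10)
Step 3: A = 1 / 4
Step 4: A = 1/4

1/4


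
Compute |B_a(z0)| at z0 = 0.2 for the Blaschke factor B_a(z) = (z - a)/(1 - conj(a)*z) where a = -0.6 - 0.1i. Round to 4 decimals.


Step 1: Numerator z0 - a = 0.2 - (-0.6 - 0.1i) = 0.8 + 0.1i
Step 2: Denominator 1 - conj(a)*z0 = 1 - (-0.6 + 0.1i)*0.2 = 1.12 - 0.02i
Step 3: |z0 - a|^2 = 0.8^2 + 0.1^2 = 0.65; |1 - conj(a)*z0|^2 = 1.12^2 + (-0.02)^2 = 1.2548
Step 4: |B_a(0.2)| = sqrt(0.65 / 1.2548) = sqrt(0.518011)
Step 5: = 0.7197

0.7197


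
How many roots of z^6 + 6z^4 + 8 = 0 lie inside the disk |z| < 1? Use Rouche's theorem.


Step 1: On |z| = 1 the three terms have sizes |z^6| = 1^6 = 1, |6z^4| = 6*1^4 = 6, |8| = 8
Step 2: The dominant term is g(z) = 8; let h(z) = z^6 + 6z^4 so f = g + h
Step 3: On |z| = 1: |g| = 8 and |h| <= 1 + 6 = 7
Step 4: Since 8 > 7, |h| < |g| on |z| = 1, so by Rouche f has the same number of zeros as g inside |z| < 1
Step 5: g(z) = 8 is a nonzero constant with no zeros inside |z| < 1. Answer = 0

0


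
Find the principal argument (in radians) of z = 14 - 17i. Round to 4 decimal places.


Step 1: z = 14 - 17i
Step 2: arg(z) = atan2(-17, 14)
Step 3: arg(z) = -0.8819

-0.8819


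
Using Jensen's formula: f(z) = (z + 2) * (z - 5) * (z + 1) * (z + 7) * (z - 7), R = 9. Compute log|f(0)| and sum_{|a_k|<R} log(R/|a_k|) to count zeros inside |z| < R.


Jensen's formula: (1/2pi)*integral log|f(Re^it)|dt = log|f(0)| + sum_{|a_k|<R} log(R/|a_k|)
Step 1: f(0) = 2 * (-5) * 1 * 7 * (-7) = 490
Step 2: log|f(0)| = log|-2| + log|5| + log|-1| + log|-7| + log|7| = 6.1944
Step 3: Zeros inside |z| < 9: -2, 5, -1, -7, 7
Step 4: Jensen sum = log(9/2) + log(9/5) + log(9/1) + log(9/7) + log(9/7) = 4.7917
Step 5: n(R) = number of terms in the Jensen sum = count of zeros inside |z| < 9 = 5

5


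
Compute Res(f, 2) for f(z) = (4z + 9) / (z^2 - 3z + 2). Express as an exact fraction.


Step 1: Q(z) = z^2 - 3z + 2 = (z - 2)(z - 1)
Step 2: Q'(z) = 2z - 3
Step 3: Q'(2) = 1, P(2) = 17
Step 4: Res = P(2)/Q'(2) = 17/1 = 17

17


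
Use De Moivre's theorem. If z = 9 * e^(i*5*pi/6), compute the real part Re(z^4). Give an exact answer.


Step 1: By De Moivre's theorem, z^4 = 9^4 * e^(i*4*5*pi/6) = 6561 * (cos(10*pi/3) + i*sin(10*pi/3))
Step 2: |z|^4 = 9^4 = 6561
Step 3: Reduce the angle mod 2*pi: 10*pi/3 - 2*pi = 4*pi/3
Step 4: cos(4*pi/3) = -1/2
Step 5: Re(z^4) = 6561 * (-1/2) = -6561/2

-6561/2


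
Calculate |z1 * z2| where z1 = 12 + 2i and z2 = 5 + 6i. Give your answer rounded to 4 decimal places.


Step 1: |z1| = sqrt(12^2 + 2^2) = sqrt(148)
Step 2: |z2| = sqrt(5^2 + 6^2) = sqrt(61)
Step 3: |z1*z2| = |z1|*|z2| = sqrt(148) * sqrt(61) = sqrt(148 * 61) = sqrt(9028)
Step 4: = 95.0158

95.0158


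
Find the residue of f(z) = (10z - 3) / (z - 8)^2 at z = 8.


Step 1: Pole of order 2 at z = 8
Step 2: Res = lim d/dz [(z - 8)^2 * f(z)] as z -> 8
Step 3: (z - 8)^2 * f(z) = 10z - 3
Step 4: d/dz[10z - 3] = 10

10


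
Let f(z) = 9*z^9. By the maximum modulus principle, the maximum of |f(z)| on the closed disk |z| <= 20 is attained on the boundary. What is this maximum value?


Step 1: On |z| = 20, |f(z)| = 9 * |z|^9 = 9 * 20^9
Step 2: By maximum modulus principle, maximum is on boundary.
Step 3: Maximum = 9 * 512000000000 = 4608000000000

4608000000000


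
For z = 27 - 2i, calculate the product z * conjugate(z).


Step 1: conj(z) = 27 + 2i
Step 2: z * conj(z) = 27^2 + (-2)^2
Step 3: = 729 + 4 = 733

733


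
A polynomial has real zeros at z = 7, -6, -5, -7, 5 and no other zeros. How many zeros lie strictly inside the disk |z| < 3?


Step 1: Check each root:
  z = 7: |7| = 7 >= 3
  z = -6: |-6| = 6 >= 3
  z = -5: |-5| = 5 >= 3
  z = -7: |-7| = 7 >= 3
  z = 5: |5| = 5 >= 3
Step 2: Count = 0

0


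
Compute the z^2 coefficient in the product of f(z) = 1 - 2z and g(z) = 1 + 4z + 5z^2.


Step 1: z^2 term in f*g comes from: (1)*(5z^2) + (-2z)*(4z) + (0)*(1)
Step 2: = 5 - 8 + 0
Step 3: = -3

-3


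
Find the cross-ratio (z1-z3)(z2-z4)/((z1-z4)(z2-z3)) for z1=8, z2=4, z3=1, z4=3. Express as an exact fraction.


Step 1: (z1-z3)(z2-z4) = 7 * 1 = 7
Step 2: (z1-z4)(z2-z3) = 5 * 3 = 15
Step 3: Cross-ratio = 7/15 = 7/15

7/15


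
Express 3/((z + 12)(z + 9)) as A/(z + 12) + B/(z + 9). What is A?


Step 1: Multiply both sides by (z + 12) and set z = -12
Step 2: A = 3 / (-12 + 9)
Step 3: A = 3 / (-3)
Step 4: A = -1

-1


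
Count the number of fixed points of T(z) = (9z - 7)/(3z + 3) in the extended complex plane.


Step 1: Fixed points satisfy T(z) = z
Step 2: 3z^2 - 6z + 7 = 0
Step 3: Discriminant = (-6)^2 - 4*3*7 = -48
Step 4: Number of fixed points = 2

2


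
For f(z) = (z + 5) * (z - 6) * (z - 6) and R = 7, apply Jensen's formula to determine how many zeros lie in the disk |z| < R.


Jensen's formula: (1/2pi)*integral log|f(Re^it)|dt = log|f(0)| + sum_{|a_k|<R} log(R/|a_k|)
Step 1: f(0) = 5 * (-6) * (-6) = 180
Step 2: log|f(0)| = log|-5| + log|6| + log|6| = 5.193
Step 3: Zeros inside |z| < 7: -5, 6, 6
Step 4: Jensen sum = log(7/5) + log(7/6) + log(7/6) = 0.6448
Step 5: n(R) = number of terms in the Jensen sum = count of zeros inside |z| < 7 = 3

3


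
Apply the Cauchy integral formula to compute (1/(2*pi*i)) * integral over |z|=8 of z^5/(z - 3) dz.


Step 1: f(z) = z^5, a = 3 is inside |z| = 8
Step 2: By Cauchy integral formula: (1/(2pi*i)) * integral = f(a)
Step 3: f(3) = 3^5 = 243

243


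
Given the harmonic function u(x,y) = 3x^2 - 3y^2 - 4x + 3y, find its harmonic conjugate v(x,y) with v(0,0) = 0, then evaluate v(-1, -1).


Step 1: v_x = -u_y = 6y - 3
Step 2: v_y = u_x = 6x - 4
Step 3: v = 6xy - 3x - 4y + C
Step 4: v(0,0) = 0 => C = 0
Step 5: v(-1, -1) = 13

13


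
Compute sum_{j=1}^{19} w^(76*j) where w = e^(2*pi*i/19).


Step 1: The sum sum_{j=1}^{n} w^(k*j) equals n if n | k, else 0.
Step 2: Here n = 19, k = 76
Step 3: Does n divide k? 19 | 76 -> True
Step 4: Sum = 19

19


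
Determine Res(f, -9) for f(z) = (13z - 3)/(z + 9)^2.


Step 1: Pole of order 2 at z = -9
Step 2: Res = lim d/dz [(z + 9)^2 * f(z)] as z -> -9
Step 3: (z + 9)^2 * f(z) = 13z - 3
Step 4: d/dz[13z - 3] = 13

13


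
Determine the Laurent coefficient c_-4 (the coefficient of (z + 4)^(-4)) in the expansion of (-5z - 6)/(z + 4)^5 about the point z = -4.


Step 1: Write the numerator in powers of (z + 4): -5z - 6 = -5(z + 4) + (-5*(-4) - 6) = -5(z + 4) + 14
Step 2: Divide by (z + 4)^5: f(z) = 14(z + 4)^(-5) - 5(z + 4)^(-4)
Step 3: This finite sum is the Laurent series of f about z = -4.
Step 4: Coefficient of (z + 4)^(-4) = coefficient of (z + 4) in the re-centred numerator = -5

-5


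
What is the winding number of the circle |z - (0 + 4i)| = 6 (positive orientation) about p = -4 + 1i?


Step 1: Center c = (0, 4), radius = 6
Step 2: |p - c|^2 = (-4)^2 + (-3)^2 = 25
Step 3: r^2 = 36
Step 4: |p-c| < r so winding number = 1

1


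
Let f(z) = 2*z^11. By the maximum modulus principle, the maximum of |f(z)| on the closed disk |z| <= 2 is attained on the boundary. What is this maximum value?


Step 1: On |z| = 2, |f(z)| = 2 * |z|^11 = 2 * 2^11
Step 2: By maximum modulus principle, maximum is on boundary.
Step 3: Maximum = 2 * 2048 = 4096

4096


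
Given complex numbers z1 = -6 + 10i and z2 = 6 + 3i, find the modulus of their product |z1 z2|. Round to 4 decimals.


Step 1: |z1| = sqrt((-6)^2 + 10^2) = sqrt(136)
Step 2: |z2| = sqrt(6^2 + 3^2) = sqrt(45)
Step 3: |z1*z2| = |z1|*|z2| = sqrt(136) * sqrt(45) = sqrt(136 * 45) = sqrt(6120)
Step 4: = 78.2304

78.2304


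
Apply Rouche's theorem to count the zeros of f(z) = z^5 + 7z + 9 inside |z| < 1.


Step 1: On |z| = 1 the three terms have sizes |z^5| = 1^5 = 1, |7z| = 7*1 = 7, |9| = 9
Step 2: The dominant term is g(z) = 9; let h(z) = z^5 + 7z so f = g + h
Step 3: On |z| = 1: |g| = 9 and |h| <= 1 + 7 = 8
Step 4: Since 9 > 8, |h| < |g| on |z| = 1, so by Rouche f has the same number of zeros as g inside |z| < 1
Step 5: g(z) = 9 is a nonzero constant with no zeros inside |z| < 1. Answer = 0

0


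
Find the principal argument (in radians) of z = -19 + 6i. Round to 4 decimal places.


Step 1: z = -19 + 6i
Step 2: arg(z) = atan2(6, -19)
Step 3: arg(z) = 2.8357

2.8357


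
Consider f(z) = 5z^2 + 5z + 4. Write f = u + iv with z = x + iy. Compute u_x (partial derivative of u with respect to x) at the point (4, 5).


Step 1: f(z) = 5(x+iy)^2 + 5(x+iy) + 4
Step 2: u = 5(x^2 - y^2) + 5x + 4
Step 3: u_x = 10x + 5
Step 4: At (4, 5): u_x = 40 + 5 = 45

45


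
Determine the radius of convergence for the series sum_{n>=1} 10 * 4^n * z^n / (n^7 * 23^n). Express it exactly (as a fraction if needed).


Step 1: General term a_n = 10 * 4^n / (n^7 * 23^n)
Step 2: By the root test, |a_n|^(1/n) = 10^(1/n) * 4 / (n^(7/n) * 23) -> 4/23 as n -> infinity (since 10^(1/n) -> 1 and n^(7/n) -> 1)
Step 3: R = 1/lim|a_n|^(1/n) = 23/4

23/4


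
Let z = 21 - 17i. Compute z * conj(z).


Step 1: conj(z) = 21 + 17i
Step 2: z * conj(z) = 21^2 + (-17)^2
Step 3: = 441 + 289 = 730

730


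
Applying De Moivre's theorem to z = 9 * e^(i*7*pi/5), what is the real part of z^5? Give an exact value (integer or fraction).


Step 1: By De Moivre's theorem, z^5 = 9^5 * e^(i*5*7*pi/5) = 59049 * (cos(7*pi) + i*sin(7*pi))
Step 2: |z|^5 = 9^5 = 59049
Step 3: Reduce the angle mod 2*pi: 7*pi - 6*pi = pi
Step 4: cos(pi) = -1
Step 5: Re(z^5) = 59049 * (-1) = -59049

-59049


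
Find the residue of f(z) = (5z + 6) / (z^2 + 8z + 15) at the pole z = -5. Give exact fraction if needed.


Step 1: Q(z) = z^2 + 8z + 15 = (z + 5)(z + 3)
Step 2: Q'(z) = 2z + 8
Step 3: Q'(-5) = -2, P(-5) = -19
Step 4: Res = P(-5)/Q'(-5) = -19/(-2) = 19/2

19/2


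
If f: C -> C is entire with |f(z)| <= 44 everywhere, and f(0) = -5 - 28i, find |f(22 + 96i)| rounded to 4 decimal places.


Step 1: By Liouville's theorem, a bounded entire function is constant.
Step 2: f(z) = f(0) = -5 - 28i for all z.
Step 3: |f(w)| = |-5 - 28i| = sqrt(25 + 784)
Step 4: = 28.4429

28.4429


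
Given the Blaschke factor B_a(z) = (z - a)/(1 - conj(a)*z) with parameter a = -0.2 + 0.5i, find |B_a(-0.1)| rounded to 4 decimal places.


Step 1: Numerator z0 - a = -0.1 - (-0.2 + 0.5i) = 0.1 - 0.5i
Step 2: Denominator 1 - conj(a)*z0 = 1 - (-0.2 - 0.5i)*(-0.1) = 0.98 - 0.05i
Step 3: |z0 - a|^2 = 0.1^2 + (-0.5)^2 = 0.26; |1 - conj(a)*z0|^2 = 0.98^2 + (-0.05)^2 = 0.9629
Step 4: |B_a(-0.1)| = sqrt(0.26 / 0.9629) = sqrt(0.270018)
Step 5: = 0.5196

0.5196


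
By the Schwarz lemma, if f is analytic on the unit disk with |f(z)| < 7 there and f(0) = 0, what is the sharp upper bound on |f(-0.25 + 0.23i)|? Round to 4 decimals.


Step 1: g = f/7 maps D -> D with g(0) = 0, so by the Schwarz lemma |g(z)| <= |z|, i.e. |f(z)| <= 7|z|; this is sharp (f(z) = 7z).
Step 2: |z0|^2 = (-0.25)^2 + 0.23^2 = 0.1154
Step 3: |z0| = sqrt(0.1154) = 0.339706
Step 4: Best bound = 7 * |z0| = 7 * 0.339706 = 2.3779

2.3779


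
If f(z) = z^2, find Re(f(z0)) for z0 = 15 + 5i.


Step 1: z0 = 15 + 5i
Step 2: z0^2 = 15^2 - 5^2 + 150i
Step 3: real part = 225 - 25 = 200

200


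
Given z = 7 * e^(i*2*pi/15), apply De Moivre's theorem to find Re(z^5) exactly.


Step 1: By De Moivre's theorem, z^5 = 7^5 * e^(i*5*2*pi/15) = 16807 * (cos(2*pi/3) + i*sin(2*pi/3))
Step 2: |z|^5 = 7^5 = 16807
Step 3: The angle 2*pi/3 already lies in [0, 2*pi)
Step 4: cos(2*pi/3) = -1/2
Step 5: Re(z^5) = 16807 * (-1/2) = -16807/2

-16807/2


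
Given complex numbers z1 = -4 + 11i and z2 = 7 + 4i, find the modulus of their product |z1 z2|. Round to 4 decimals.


Step 1: |z1| = sqrt((-4)^2 + 11^2) = sqrt(137)
Step 2: |z2| = sqrt(7^2 + 4^2) = sqrt(65)
Step 3: |z1*z2| = |z1|*|z2| = sqrt(137) * sqrt(65) = sqrt(137 * 65) = sqrt(8905)
Step 4: = 94.3663

94.3663


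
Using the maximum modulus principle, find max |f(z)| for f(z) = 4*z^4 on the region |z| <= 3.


Step 1: On |z| = 3, |f(z)| = 4 * |z|^4 = 4 * 3^4
Step 2: By maximum modulus principle, maximum is on boundary.
Step 3: Maximum = 4 * 81 = 324

324


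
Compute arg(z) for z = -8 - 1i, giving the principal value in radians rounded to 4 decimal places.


Step 1: z = -8 - 1i
Step 2: arg(z) = atan2(-1, -8)
Step 3: arg(z) = -3.0172

-3.0172


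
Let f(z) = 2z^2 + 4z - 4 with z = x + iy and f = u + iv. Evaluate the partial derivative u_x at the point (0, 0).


Step 1: f(z) = 2(x+iy)^2 + 4(x+iy) - 4
Step 2: u = 2(x^2 - y^2) + 4x - 4
Step 3: u_x = 4x + 4
Step 4: At (0, 0): u_x = 0 + 4 = 4

4


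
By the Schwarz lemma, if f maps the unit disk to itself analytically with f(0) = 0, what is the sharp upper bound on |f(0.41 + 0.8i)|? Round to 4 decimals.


Step 1: Schwarz lemma: if f: D -> D is analytic with f(0) = 0, then |f(z)| <= |z| for all z in D, and this is sharp (f(z) = z).
Step 2: |z0|^2 = 0.41^2 + 0.8^2 = 0.8081
Step 3: |z0| = sqrt(0.8081) = 0.898944
Step 4: Best bound = |z0| = 0.8989

0.8989


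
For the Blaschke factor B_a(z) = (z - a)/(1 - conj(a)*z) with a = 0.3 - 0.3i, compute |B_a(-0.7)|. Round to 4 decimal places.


Step 1: Numerator z0 - a = -0.7 - (0.3 - 0.3i) = -1 + 0.3i
Step 2: Denominator 1 - conj(a)*z0 = 1 - (0.3 + 0.3i)*(-0.7) = 1.21 + 0.21i
Step 3: |z0 - a|^2 = (-1)^2 + 0.3^2 = 1.09; |1 - conj(a)*z0|^2 = 1.21^2 + 0.21^2 = 1.5082
Step 4: |B_a(-0.7)| = sqrt(1.09 / 1.5082) = sqrt(0.722716)
Step 5: = 0.8501

0.8501
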